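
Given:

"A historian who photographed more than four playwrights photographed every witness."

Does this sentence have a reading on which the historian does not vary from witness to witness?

Yes

The described interpretation is the *a historian* > *every witness* scoping.
That is the surface-scope ordering, which is always one of the available readings — island constraints only ever restrict inverse scope.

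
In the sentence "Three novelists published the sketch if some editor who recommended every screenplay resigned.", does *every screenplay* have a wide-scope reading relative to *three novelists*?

Structurally, *every screenplay* is inside the relative clause *who recommended every screenplay*, which is itself inside the adjunct *if some editor who recommended every screenplay resigned*.
The quantifier would have to escape first the RC and then the adjunct — two independent island violations.
The inverse ordering *every screenplay* > *three novelists* is therefore underivable.

No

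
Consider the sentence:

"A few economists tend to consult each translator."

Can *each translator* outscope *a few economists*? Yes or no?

Raising constructions are monoclausal for scope purposes; *each translator* is not separated from *a few economists* by any island.
Nothing blocks QR of the lower DP to a position above the higher one, so inverse scope is available.

Yes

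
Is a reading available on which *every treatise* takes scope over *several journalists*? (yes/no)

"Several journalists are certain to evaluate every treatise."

Yes

*every treatise* is inside a raising infinitive, which is transparent to QR (no CP barrier), so it behaves as a matrix argument.
With no island boundary between them, the object can take inverse scope over the subject via ordinary QR within the clause.
So *every treatise* > *several journalists* is among the available readings.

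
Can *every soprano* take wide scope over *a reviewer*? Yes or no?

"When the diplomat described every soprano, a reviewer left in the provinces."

No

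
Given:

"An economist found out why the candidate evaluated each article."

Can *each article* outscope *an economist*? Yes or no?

The DP *each article* is contained in the embedded question *why the candidate evaluated each article*.
QR across an interrogative CP boundary is ruled out as a wh-island violation.
There is no licit LF on which *each article* c-commands *an economist*.
(Only the surface reading survives: one fixed economist with respect to all the relevant articles.)

No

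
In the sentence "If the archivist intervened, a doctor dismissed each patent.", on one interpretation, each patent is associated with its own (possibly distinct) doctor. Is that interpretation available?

Yes

The described interpretation is the *each patent* > *a doctor* scoping.
The adjunct clause does not contain *each patent*, which is the matrix object.
No island intervenes, so both surface and inverse scope are derivable.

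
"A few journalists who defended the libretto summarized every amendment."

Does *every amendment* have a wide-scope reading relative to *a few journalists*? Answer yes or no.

Yes

The RC *who defended the libretto* is an island, but *every amendment* is not inside it — it is the matrix object, a clausemate of *a few journalists*.
QR within a single clause is free, so the lower quantifier may take scope over the higher one.
The sentence is scopally ambiguous between *a few journalists* > *every amendment* and *every amendment* > *a few journalists*.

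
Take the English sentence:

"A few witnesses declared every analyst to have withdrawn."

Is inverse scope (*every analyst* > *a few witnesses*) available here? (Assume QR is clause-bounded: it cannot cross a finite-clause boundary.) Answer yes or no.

Yes

*every analyst* is an ECM subject; ECM complements are not islands, and the embedded quantifier may take matrix scope.
With no island boundary between them, the object can take inverse scope over the subject via ordinary QR within the clause.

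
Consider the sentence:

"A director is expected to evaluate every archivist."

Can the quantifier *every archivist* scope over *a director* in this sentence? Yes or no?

Yes

The matrix predicate is a raising verb, whose infinitival complement is not a scope island — *every archivist* can QR into the matrix clause.
Ordinary QR to a clause-peripheral position gives the wide-scope LF for the lower DP.
Both orderings are possible: *a director* > *every archivist* and *every archivist* > *a director*.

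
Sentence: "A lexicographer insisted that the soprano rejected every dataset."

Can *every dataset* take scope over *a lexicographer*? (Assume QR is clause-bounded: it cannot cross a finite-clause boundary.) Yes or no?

*every dataset* occurs within the finite complement clause *that the soprano rejected every dataset*.
Under clause-bounded QR, a quantifier in an embedded finite clause cannot raise into the matrix clause.
So *every dataset* cannot raise high enough to outscope *a lexicographer*; only the surface ordering *a lexicographer* > *every dataset* is available.

No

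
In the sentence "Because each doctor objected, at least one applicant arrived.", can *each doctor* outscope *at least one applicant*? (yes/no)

No

Structurally, *each doctor* is inside the adjunct clause *because each doctor objected*.
Scope out of an adjunct clause is unavailable: QR respects the adjunct-island constraint.
So the wide-scope reading for *each doctor* is blocked.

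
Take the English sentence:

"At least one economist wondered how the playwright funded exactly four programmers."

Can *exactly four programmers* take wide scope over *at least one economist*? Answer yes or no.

The DP *exactly four programmers* is contained in the embedded question *how the playwright funded exactly four programmers*.
An indirect question is a wh-island; the filled [Spec,CP] blocks QR across the CP edge.
Hence only narrow scope for *exactly four programmers* (under *at least one economist*) survives.

No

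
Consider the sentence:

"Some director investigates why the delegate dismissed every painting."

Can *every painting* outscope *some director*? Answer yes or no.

The target quantifier *every painting* is part of the embedded question *why the delegate dismissed every painting*.
Embedded questions are wh-islands: a quantifier inside an indirect question cannot QR into the matrix clause.
*every painting* is confined to the island and cannot take scope over *some director*.
(Only the surface reading survives: one fixed director with respect to all the relevant paintings.)

No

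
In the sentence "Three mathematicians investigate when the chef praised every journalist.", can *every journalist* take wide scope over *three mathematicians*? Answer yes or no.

No

*every journalist* is embedded in the embedded question *when the chef praised every journalist*.
QR across an interrogative CP boundary is ruled out as a wh-island violation.
*every journalist* is confined to the island and cannot take scope over *three mathematicians*.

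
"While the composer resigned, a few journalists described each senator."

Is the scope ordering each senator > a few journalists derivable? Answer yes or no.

Yes

The adjunct island is irrelevant here — *each senator* and *a few journalists* are both in the matrix clause.
QR within a single clause is free, so the lower quantifier may take scope over the higher one.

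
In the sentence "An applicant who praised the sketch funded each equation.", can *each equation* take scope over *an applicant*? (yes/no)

The relative clause *who praised the sketch* modifies *an applicant*, but *each equation* is not inside that relative clause — it is an argument of the matrix verb.
No island intervenes, so both surface and inverse scope are derivable.

Yes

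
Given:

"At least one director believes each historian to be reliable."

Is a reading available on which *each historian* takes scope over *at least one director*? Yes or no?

The ECM infinitive is scope-transparent — *each historian* is free to raise above *at least one director*.
Nothing blocks QR of the lower DP to a position above the higher one, so inverse scope is available.
The sentence is scopally ambiguous between *at least one director* > *each historian* and *each historian* > *at least one director*.

Yes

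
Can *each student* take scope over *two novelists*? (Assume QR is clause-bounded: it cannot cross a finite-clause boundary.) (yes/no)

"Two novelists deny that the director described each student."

No

The DP *each student* is contained in the finite complement clause *that the director described each student*.
Under clause-bounded QR, a quantifier in an embedded finite clause cannot raise into the matrix clause.
*each student* > *two novelists* would require crossing that boundary, which is illicit.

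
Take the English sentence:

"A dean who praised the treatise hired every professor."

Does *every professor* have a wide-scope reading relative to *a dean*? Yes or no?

Yes

The relative clause *who praised the treatise* modifies *a dean*, but *every professor* is not inside that relative clause — it is an argument of the matrix verb.
Nothing blocks QR of the lower DP to a position above the higher one, so inverse scope is available.
The sentence is scopally ambiguous between *a dean* > *every professor* and *every professor* > *a dean*.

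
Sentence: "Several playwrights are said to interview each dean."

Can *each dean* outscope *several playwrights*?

The matrix predicate is a raising verb, whose infinitival complement is not a scope island — *each dean* can QR into the matrix clause.
Ordinary QR to a clause-peripheral position gives the wide-scope LF for the lower DP.

Yes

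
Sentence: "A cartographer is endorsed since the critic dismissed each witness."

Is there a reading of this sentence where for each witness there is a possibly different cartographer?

No

This is the *each witness* > *a cartographer* reading.
The DP *each witness* is contained in the adjunct clause *since the critic dismissed each witness*.
Adverbial clauses are not L-marked, so they are barriers for QR — the quantifier cannot escape the adjunct.
Hence only narrow scope for *each witness* (under *a cartographer*) survives.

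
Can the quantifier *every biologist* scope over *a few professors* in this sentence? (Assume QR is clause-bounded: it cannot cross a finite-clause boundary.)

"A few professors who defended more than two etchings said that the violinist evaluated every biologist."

*every biologist* is embedded in the finite complement clause *that the violinist evaluated every biologist*.
QR is clause-bounded, so the finite complement is a scope island for the embedded quantifier.
So the wide-scope reading for *every biologist* is blocked.

No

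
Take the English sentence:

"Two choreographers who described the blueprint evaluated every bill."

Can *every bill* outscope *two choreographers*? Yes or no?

The RC *who described the blueprint* is an island, but *every bill* is not inside it — it is the matrix object, a clausemate of *two choreographers*.
Ordinary QR to a clause-peripheral position gives the wide-scope LF for the lower DP.
So *every bill* > *two choreographers* is among the available readings.

Yes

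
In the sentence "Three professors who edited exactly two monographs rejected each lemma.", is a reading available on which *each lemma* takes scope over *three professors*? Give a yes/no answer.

Yes

Although the sentence contains a relative clause (*who edited exactly two monographs*), *each lemma* is outside it, in the matrix VP.
QR within a single clause is free, so the lower quantifier may take scope over the higher one.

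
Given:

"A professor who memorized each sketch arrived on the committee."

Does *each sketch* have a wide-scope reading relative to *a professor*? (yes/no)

No

*each sketch* sits inside the relative clause *who memorized each sketch*.
Quantifiers inside a relative clause are trapped there; the RC boundary blocks QR.
The inverse ordering *each sketch* > *a professor* is therefore underivable.
(Only the surface reading survives: one fixed professor with respect to all the relevant sketches.)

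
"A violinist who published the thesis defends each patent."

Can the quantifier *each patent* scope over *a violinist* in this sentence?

Although the sentence contains a relative clause (*who published the thesis*), *each patent* is outside it, in the matrix VP.
No island intervenes, so both surface and inverse scope are derivable.
So *each patent* > *a violinist* is among the available readings.

Yes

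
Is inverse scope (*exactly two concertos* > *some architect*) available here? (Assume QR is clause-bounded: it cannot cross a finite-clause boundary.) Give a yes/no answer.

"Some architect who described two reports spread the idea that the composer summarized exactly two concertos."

No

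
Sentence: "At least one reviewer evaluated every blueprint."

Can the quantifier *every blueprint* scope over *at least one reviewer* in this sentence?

Yes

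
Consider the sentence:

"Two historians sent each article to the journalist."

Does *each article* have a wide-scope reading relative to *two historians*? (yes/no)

Yes

Both DPs are arguments of the same predicate; there is no clause or island boundary between them.
Ordinary QR to a clause-peripheral position gives the wide-scope LF for the lower DP.
The sentence is scopally ambiguous between *two historians* > *each article* and *each article* > *two historians*.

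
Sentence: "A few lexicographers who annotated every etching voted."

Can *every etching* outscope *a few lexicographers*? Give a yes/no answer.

No

Structurally, *every etching* is inside the relative clause *who annotated every etching*.
Quantifiers inside a relative clause are trapped there; the RC boundary blocks QR.
There is no licit LF on which *every etching* c-commands *a few lexicographers*.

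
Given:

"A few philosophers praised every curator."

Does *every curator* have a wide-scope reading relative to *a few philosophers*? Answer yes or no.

Yes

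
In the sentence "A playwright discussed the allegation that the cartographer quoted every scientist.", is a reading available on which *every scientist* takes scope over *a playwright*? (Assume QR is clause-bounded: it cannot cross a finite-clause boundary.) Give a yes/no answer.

No

Structurally, *every scientist* is inside the complex NP *the allegation that the cartographer quoted every scientist*.
A that-clause complement to a noun is an island; QR cannot cross the NP boundary.
So the wide-scope reading for *every scientist* is blocked.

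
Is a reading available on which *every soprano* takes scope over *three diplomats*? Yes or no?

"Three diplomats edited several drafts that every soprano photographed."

The target quantifier *every soprano* is part of the relative clause *that every soprano photographed* modifying *several drafts*.
Relative clauses block scope extraction: QR cannot target a position outside the modified NP.
*every soprano* is confined to the island and cannot take scope over *three diplomats*.

No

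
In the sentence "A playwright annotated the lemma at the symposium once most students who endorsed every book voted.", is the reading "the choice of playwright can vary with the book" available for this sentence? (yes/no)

No

The paraphrase describes the scope ordering *every book* > *a playwright*.
*every book* is embedded in the relative clause *who endorsed every book*, which is itself inside the adjunct *once most students who endorsed every book voted*.
Nested islands: the RC island is itself inside an adjunct island, so wide scope is doubly excluded.
*every book* is confined to the island and cannot take scope over *a playwright*.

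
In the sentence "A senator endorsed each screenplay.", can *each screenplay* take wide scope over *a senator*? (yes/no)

Yes

Both DPs are arguments of the same predicate; there is no clause or island boundary between them.
Since no island is crossed, the inverse ordering is licensed alongside surface scope.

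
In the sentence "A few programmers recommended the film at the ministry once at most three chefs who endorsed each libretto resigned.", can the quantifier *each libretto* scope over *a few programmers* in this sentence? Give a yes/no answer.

No

Structurally, *each libretto* is inside the relative clause *who endorsed each libretto*, which is itself inside the adjunct *once at most three chefs who endorsed each libretto resigned*.
Nested islands: the RC island is itself inside an adjunct island, so wide scope is doubly excluded.
There is no licit LF on which *each libretto* c-commands *a few programmers*.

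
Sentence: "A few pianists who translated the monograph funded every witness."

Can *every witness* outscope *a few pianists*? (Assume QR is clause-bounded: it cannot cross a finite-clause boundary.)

Yes

*every witness* sits in the matrix clause, not in the relative clause on *a few pianists*.
Clause-internal QR can adjoin the lower DP above the subject, yielding the inverse reading.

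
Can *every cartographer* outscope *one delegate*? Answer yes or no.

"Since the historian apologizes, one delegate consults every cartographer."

The adjunct clause does not contain *every cartographer*, which is the matrix object.
Ordinary QR to a clause-peripheral position gives the wide-scope LF for the lower DP.
The sentence is scopally ambiguous between *one delegate* > *every cartographer* and *every cartographer* > *one delegate*.

Yes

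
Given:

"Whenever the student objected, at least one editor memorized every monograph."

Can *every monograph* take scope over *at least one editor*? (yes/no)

The adjunct island is irrelevant here — *every monograph* and *at least one editor* are both in the matrix clause.
No island intervenes, so both surface and inverse scope are derivable.
So *every monograph* > *at least one editor* is among the available readings.

Yes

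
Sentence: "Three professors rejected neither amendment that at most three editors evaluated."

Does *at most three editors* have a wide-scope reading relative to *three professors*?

No

Structurally, *at most three editors* is inside the relative clause *that at most three editors evaluated* modifying *neither amendment*.
Relative clauses are scope islands: a quantifier cannot QR out of a relative clause to take scope in the matrix clause.
*at most three editors* > *three professors* would require crossing that boundary, which is illicit.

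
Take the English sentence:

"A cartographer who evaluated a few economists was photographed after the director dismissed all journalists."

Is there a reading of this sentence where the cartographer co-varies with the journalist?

That reading corresponds to *all journalists* > *a cartographer*.
*all journalists* is embedded in the adjunct clause *after the director dismissed all journalists*.
Since the clause is an adjunct (not a complement), the Adjunct Condition blocks QR across its edge.
Hence only narrow scope for *all journalists* (under *a cartographer*) survives.
(Only the surface reading survives: one fixed cartographer with respect to all the relevant journalists.)

No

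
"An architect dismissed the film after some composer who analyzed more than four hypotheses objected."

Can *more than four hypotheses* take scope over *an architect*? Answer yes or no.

No

*more than four hypotheses* is embedded in the relative clause *who analyzed more than four hypotheses*, which is itself inside the adjunct *after some composer who analyzed more than four hypotheses objected*.
Nested islands: the RC island is itself inside an adjunct island, so wide scope is doubly excluded.
So *more than four hypotheses* cannot raise to a position above *an architect*.
(Only the surface reading survives: one fixed architect with respect to all the relevant hypotheses.)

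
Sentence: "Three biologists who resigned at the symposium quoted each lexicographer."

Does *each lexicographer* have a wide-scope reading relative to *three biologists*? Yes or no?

The relative clause *who resigned at the symposium* modifies *three biologists*, but *each lexicographer* is not inside that relative clause — it is an argument of the matrix verb.
Since no island is crossed, the inverse ordering is licensed alongside surface scope.

Yes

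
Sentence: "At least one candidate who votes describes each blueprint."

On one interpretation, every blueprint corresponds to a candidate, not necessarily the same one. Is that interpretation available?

Yes

That reading corresponds to *each blueprint* > *at least one candidate*.
*each blueprint* sits in the matrix clause, not in the relative clause on *at least one candidate*.
No island intervenes, so both surface and inverse scope are derivable.
Both orderings are possible: *at least one candidate* > *each blueprint* and *each blueprint* > *at least one candidate*.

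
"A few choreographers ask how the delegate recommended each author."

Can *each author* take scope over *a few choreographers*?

The target quantifier *each author* is part of the embedded question *how the delegate recommended each author*.
An indirect question is a wh-island; the filled [Spec,CP] blocks QR across the CP edge.
Hence only narrow scope for *each author* (under *a few choreographers*) survives.

No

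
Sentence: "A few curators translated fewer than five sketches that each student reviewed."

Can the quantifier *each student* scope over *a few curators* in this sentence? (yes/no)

No

*each student* is embedded in the relative clause *that each student reviewed* modifying *fewer than five sketches*.
The relative clause forms an island for QR, so the quantifier is confined to the head noun's restrictor.
*each student* > *a few curators* would require crossing that boundary, which is illicit.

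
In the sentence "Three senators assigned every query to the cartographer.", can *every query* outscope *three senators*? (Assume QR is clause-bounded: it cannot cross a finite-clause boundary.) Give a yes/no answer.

*every query* is the matrix object and *three senators* the matrix subject; the two are clausemates.
Nothing blocks QR of the lower DP to a position above the higher one, so inverse scope is available.
So *every query* > *three senators* is among the available readings.

Yes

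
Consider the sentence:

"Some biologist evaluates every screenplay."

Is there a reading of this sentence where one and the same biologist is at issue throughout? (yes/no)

The described interpretation is the *some biologist* > *every screenplay* scoping.
Nothing needs to raise for *some biologist* > *every screenplay*, so no island constraint is at stake.

Yes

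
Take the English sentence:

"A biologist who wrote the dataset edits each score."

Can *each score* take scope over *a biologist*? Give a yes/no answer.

Yes

*each score* is a matrix argument; only *a biologist* is modified by the relative clause *who wrote the dataset*, so the RC island is irrelevant to the target quantifier.
Nothing blocks QR of the lower DP to a position above the higher one, so inverse scope is available.
Both orderings are possible: *a biologist* > *each score* and *each score* > *a biologist*.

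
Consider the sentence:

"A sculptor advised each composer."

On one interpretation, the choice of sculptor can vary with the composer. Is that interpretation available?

Yes

The described interpretation is the *each composer* > *a sculptor* scoping.
*a sculptor* and *each composer* are co-arguments of the matrix verb, with nothing but a clause-internal boundary between them.
Since no island is crossed, the inverse ordering is licensed alongside surface scope.
The sentence is scopally ambiguous between *a sculptor* > *each composer* and *each composer* > *a sculptor*.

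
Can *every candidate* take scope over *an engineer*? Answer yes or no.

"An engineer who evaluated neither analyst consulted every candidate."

Yes

The relative clause *who evaluated neither analyst* modifies *an engineer*, but *every candidate* is not inside that relative clause — it is an argument of the matrix verb.
Ordinary QR to a clause-peripheral position gives the wide-scope LF for the lower DP.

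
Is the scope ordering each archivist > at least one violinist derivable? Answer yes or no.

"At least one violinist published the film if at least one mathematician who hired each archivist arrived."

*each archivist* sits inside the relative clause *who hired each archivist*, which is itself inside the adjunct *if at least one mathematician who hired each archivist arrived*.
Two island boundaries intervene — the relative clause and the adjunct. Either alone would block QR.
Hence only narrow scope for *each archivist* (under *at least one violinist*) survives.

No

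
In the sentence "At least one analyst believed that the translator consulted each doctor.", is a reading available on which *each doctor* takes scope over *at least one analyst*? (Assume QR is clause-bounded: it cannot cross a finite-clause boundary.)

No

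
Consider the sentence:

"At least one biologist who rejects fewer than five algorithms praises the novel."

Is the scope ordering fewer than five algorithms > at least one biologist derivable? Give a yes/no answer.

Structurally, *fewer than five algorithms* is inside the relative clause *who rejects fewer than five algorithms*.
Relative clauses block scope extraction: QR cannot target a position outside the modified NP.
Hence only narrow scope for *fewer than five algorithms* (under *at least one biologist*) survives.
(Only the surface reading survives: one fixed biologist with respect to all the relevant algorithms.)

No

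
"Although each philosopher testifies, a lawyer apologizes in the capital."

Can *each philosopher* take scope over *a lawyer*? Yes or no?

The target quantifier *each philosopher* is part of the adjunct clause *although each philosopher testifies*.
Adjuncts are opaque for quantifier raising; a quantifier in an adjunct stays inside it.
The ordering *each philosopher* > *a lawyer* is therefore underivable.

No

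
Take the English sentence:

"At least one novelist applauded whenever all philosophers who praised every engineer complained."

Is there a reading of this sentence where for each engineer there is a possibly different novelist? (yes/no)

No

The described interpretation is the *every engineer* > *at least one novelist* scoping.
The target quantifier *every engineer* is part of the relative clause *who praised every engineer*, which is itself inside the adjunct *whenever all philosophers who praised every engineer complained*.
Even if one barrier were somehow void, the other would still block QR.
*every engineer* > *at least one novelist* would require crossing that boundary, which is illicit.
(Only the surface reading survives: one fixed novelist with respect to all the relevant engineers.)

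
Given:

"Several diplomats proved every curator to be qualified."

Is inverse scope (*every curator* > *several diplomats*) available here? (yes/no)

Yes

ECM infinitives lack a CP barrier, so *every curator* can QR over the matrix subject *several diplomats*.
Clause-internal QR can adjoin the lower DP above the subject, yielding the inverse reading.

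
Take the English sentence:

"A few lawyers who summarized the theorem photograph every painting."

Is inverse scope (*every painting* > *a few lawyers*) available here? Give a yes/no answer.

*every painting* is a matrix argument; only *a few lawyers* is modified by the relative clause *who summarized the theorem*, so the RC island is irrelevant to the target quantifier.
QR within a single clause is free, so the lower quantifier may take scope over the higher one.

Yes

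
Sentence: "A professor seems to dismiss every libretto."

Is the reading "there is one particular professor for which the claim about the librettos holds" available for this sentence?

The described interpretation is the *a professor* > *every libretto* scoping.
That is the surface-scope ordering, which is always one of the available readings — island constraints only ever restrict inverse scope.

Yes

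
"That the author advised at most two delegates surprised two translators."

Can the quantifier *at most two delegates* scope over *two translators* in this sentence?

No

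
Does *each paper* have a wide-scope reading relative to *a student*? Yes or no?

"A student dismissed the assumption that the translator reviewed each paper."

The target quantifier *each paper* is part of the complex NP *the assumption that the translator reviewed each paper*.
The complex NP is opaque for QR — the quantifier is frozen inside the noun's complement.
So the wide-scope reading for *each paper* is blocked.

No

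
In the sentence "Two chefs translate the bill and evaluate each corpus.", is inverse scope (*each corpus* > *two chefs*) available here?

No

*each corpus* sits inside one conjunct of the coordinate structure (*evaluate each corpus*).
Coordinate structures are islands for non-across-the-board movement, QR included.
So the wide-scope reading for *each corpus* is blocked.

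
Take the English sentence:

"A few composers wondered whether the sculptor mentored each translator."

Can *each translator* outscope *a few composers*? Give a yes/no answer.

No

*each translator* occurs within the embedded question *whether the sculptor mentored each translator*.
An indirect question is a wh-island; the filled [Spec,CP] blocks QR across the CP edge.
The inverse ordering *each translator* > *a few composers* is therefore underivable.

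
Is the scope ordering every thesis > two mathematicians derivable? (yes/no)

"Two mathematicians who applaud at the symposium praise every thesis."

Yes

*every thesis* is a matrix argument; only *two mathematicians* is modified by the relative clause *who applaud at the symposium*, so the RC island is irrelevant to the target quantifier.
With no island boundary between them, the object can take inverse scope over the subject via ordinary QR within the clause.
Both orderings are possible: *two mathematicians* > *every thesis* and *every thesis* > *two mathematicians*.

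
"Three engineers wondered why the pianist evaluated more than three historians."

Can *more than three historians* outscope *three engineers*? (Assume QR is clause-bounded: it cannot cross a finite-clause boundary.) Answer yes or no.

No

*more than three historians* sits inside the embedded question *why the pianist evaluated more than three historians*.
The wh-island constraint blocks QR out of an embedded interrogative.
*more than three historians* is confined to the island and cannot take scope over *three engineers*.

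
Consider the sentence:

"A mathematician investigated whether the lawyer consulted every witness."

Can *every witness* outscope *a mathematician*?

No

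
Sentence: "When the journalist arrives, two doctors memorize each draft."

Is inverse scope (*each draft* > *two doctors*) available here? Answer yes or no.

Yes

*each draft* is a matrix argument; the adjunct is an island but the target quantifier is outside it.
QR within a single clause is free, so the lower quantifier may take scope over the higher one.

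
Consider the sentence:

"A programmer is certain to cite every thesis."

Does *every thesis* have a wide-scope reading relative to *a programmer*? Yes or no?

Yes

Raising constructions are monoclausal for scope purposes; *every thesis* is not separated from *a programmer* by any island.
With no island boundary between them, the object can take inverse scope over the subject via ordinary QR within the clause.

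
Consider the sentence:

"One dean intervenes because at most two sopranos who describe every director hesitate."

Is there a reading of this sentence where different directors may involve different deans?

No

The paraphrase describes the scope ordering *every director* > *one dean*.
The DP *every director* is contained in the relative clause *who describe every director*, which is itself inside the adjunct *because at most two sopranos who describe every director hesitate*.
Two island boundaries intervene — the relative clause and the adjunct. Either alone would block QR.
*every director* > *one dean* would require crossing that boundary, which is illicit.
(Only the surface reading survives: one fixed dean with respect to all the relevant directors.)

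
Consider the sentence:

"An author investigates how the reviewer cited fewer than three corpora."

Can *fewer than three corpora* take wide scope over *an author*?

The DP *fewer than three corpora* is contained in the embedded question *how the reviewer cited fewer than three corpora*.
QR across an interrogative CP boundary is ruled out as a wh-island violation.
*fewer than three corpora* > *an author* would require crossing that boundary, which is illicit.

No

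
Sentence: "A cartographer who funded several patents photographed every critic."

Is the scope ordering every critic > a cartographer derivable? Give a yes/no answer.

*every critic* is a matrix argument; only *a cartographer* is modified by the relative clause *who funded several patents*, so the RC island is irrelevant to the target quantifier.
Nothing blocks QR of the lower DP to a position above the higher one, so inverse scope is available.

Yes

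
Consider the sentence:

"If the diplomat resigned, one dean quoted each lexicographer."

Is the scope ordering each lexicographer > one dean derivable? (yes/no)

Yes

*each lexicographer* is a matrix argument; the adjunct is an island but the target quantifier is outside it.
Since no island is crossed, the inverse ordering is licensed alongside surface scope.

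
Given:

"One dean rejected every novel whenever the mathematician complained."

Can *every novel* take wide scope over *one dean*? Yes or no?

Yes

Although there is an adjunct clause, *every novel* is in the main clause, not inside the adjunct.
With no island boundary between them, the object can take inverse scope over the subject via ordinary QR within the clause.
Both orderings are possible: *one dean* > *every novel* and *every novel* > *one dean*.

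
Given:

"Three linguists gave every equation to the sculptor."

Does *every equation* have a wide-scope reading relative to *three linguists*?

Yes

Both DPs are arguments of the same predicate; there is no clause or island boundary between them.
Ordinary QR to a clause-peripheral position gives the wide-scope LF for the lower DP.
So *every equation* > *three linguists* is among the available readings.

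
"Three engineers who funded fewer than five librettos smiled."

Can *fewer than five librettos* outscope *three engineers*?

No

*fewer than five librettos* occurs within the relative clause *who funded fewer than five librettos*.
The relative clause forms an island for QR, so the quantifier is confined to the head noun's restrictor.
There is no licit LF on which *fewer than five librettos* c-commands *three engineers*.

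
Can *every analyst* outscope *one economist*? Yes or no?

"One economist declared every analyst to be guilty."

*every analyst* is an ECM subject; ECM complements are not islands, and the embedded quantifier may take matrix scope.
No island intervenes, so both surface and inverse scope are derivable.
Both orderings are possible: *one economist* > *every analyst* and *every analyst* > *one economist*.

Yes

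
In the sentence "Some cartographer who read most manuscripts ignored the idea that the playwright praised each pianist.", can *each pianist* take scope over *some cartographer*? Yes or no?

*each pianist* occurs within the complex NP *the idea that the playwright praised each pianist*.
The complex NP is opaque for QR — the quantifier is frozen inside the noun's complement.
So the wide-scope reading for *each pianist* is blocked.
(Only the surface reading survives: one fixed cartographer with respect to all the relevant pianists.)

No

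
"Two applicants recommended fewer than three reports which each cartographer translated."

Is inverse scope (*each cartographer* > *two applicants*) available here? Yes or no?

No

The target quantifier *each cartographer* is part of the relative clause *which each cartographer translated* modifying *fewer than three reports*.
Relative clauses block scope extraction: QR cannot target a position outside the modified NP.
The inverse ordering *each cartographer* > *two applicants* is therefore underivable.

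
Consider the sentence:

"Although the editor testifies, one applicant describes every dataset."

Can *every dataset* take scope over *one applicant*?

Yes

Although there is an adjunct clause, *every dataset* is in the main clause, not inside the adjunct.
QR within a single clause is free, so the lower quantifier may take scope over the higher one.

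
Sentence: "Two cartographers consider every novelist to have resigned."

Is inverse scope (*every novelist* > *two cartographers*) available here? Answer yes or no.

ECM infinitives lack a CP barrier, so *every novelist* can QR over the matrix subject *two cartographers*.
With no island boundary between them, the object can take inverse scope over the subject via ordinary QR within the clause.

Yes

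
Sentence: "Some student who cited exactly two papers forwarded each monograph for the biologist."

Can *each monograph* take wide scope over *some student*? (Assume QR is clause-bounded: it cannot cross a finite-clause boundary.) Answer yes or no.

Yes

The RC *who cited exactly two papers* is an island, but *each monograph* is not inside it — it is the matrix object, a clausemate of *some student*.
QR within a single clause is free, so the lower quantifier may take scope over the higher one.
The sentence is scopally ambiguous between *some student* > *each monograph* and *each monograph* > *some student*.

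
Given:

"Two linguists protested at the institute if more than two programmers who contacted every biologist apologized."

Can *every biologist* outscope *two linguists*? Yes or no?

*every biologist* is embedded in the relative clause *who contacted every biologist*, which is itself inside the adjunct *if more than two programmers who contacted every biologist apologized*.
Both the relative clause and the enclosing adjunct are scope islands; QR cannot cross either.
Hence only narrow scope for *every biologist* (under *two linguists*) survives.

No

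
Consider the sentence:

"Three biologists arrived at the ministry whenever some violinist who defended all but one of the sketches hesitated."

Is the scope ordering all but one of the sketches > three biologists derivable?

No

*all but one of the sketches* sits inside the relative clause *who defended all but one of the sketches*, which is itself inside the adjunct *whenever some violinist who defended all but one of the sketches hesitated*.
Nested islands: the RC island is itself inside an adjunct island, so wide scope is doubly excluded.
So *all but one of the sketches* cannot raise high enough to outscope *three biologists*; only the surface ordering *three biologists* > *all but one of the sketches* is available.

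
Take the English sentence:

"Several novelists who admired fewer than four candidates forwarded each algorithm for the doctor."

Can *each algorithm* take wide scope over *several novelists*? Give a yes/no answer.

Yes

The relative clause *who admired fewer than four candidates* modifies *several novelists*, but *each algorithm* is not inside that relative clause — it is an argument of the matrix verb.
Clause-internal QR can adjoin the lower DP above the subject, yielding the inverse reading.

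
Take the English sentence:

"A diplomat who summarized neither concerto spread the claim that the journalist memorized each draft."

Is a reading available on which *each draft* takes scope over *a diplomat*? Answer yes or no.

No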